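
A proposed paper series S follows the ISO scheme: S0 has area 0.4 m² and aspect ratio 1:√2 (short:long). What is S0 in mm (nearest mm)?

532 × 752 mm

Let the short side be w mm. Then w · w√2 = 0.4 m² = 400,000 mm².
w² = 400,000/√2, so w ≈ 531.8 mm; long side = w√2 ≈ 752.1 mm.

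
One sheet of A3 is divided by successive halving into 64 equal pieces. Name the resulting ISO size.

64 = 2^6, so 6 halving steps.
A3 → A4 → … → A9 after 6 steps.

A9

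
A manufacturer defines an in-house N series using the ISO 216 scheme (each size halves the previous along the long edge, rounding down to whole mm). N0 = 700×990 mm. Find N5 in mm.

N1 = 495 × 700 mm (from N0 by 1 halving).
N2: ⌊700/2⌋ × 495 = 350 × 495 mm
N3: ⌊495/2⌋ × 350 = 247 × 350 mm
N4: ⌊350/2⌋ × 247 = 175 × 247 mm
N5: ⌊247/2⌋ × 175 = 123 × 175 mm

123 × 175 mm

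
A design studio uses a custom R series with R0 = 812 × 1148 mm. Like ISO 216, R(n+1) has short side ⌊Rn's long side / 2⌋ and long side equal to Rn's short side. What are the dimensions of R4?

203 × 287 mm

R1: ⌊1148/2⌋ × 812 = 574 × 812 mm
R2: ⌊812/2⌋ × 574 = 406 × 574 mm
R3: ⌊574/2⌋ × 406 = 287 × 406 mm
R4: ⌊406/2⌋ × 287 = 203 × 287 mm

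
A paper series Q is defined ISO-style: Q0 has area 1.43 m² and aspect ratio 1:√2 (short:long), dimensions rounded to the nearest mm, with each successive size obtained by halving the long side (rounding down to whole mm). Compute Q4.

Let Q0's short side be w mm. w · w√2 = 1.43 m² = 1,430,000 mm², so w ≈ 1005.6 mm and w√2 ≈ 1422.1 mm → Q0 = 1006 × 1422 mm.
Q1: ⌊1422/2⌋ × 1006 = 711 × 1006 mm
Q2: ⌊1006/2⌋ × 711 = 503 × 711 mm
Q3: ⌊711/2⌋ × 503 = 355 × 503 mm
Q4: ⌊503/2⌋ × 355 = 251 × 355 mm

251 × 355 mm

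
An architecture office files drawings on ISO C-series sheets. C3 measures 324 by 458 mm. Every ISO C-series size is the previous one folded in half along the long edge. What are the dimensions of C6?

C4: ⌊458/2⌋ × 324 = 229 × 324 mm
C5: ⌊324/2⌋ × 229 = 162 × 229 mm
C6: ⌊229/2⌋ × 162 = 114 × 162 mm

114 × 162 mm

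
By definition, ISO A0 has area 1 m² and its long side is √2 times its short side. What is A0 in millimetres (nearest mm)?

841 × 1189 mm

Let the short side be w mm. Then the long side is w√2 and w · w√2 = 10⁶ mm².
w² = 10⁶/√2, so w = 1000 / 2^(1/4) ≈ 840.9 mm; long side = 1000 · 2^(1/4) ≈ 1189.2 mm.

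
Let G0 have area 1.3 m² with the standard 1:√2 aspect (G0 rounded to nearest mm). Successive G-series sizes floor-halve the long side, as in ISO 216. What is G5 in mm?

169 × 239 mm

Let G0's short side be w mm. w · w√2 = 1.3 m² = 1,300,000 mm², so w ≈ 958.8 mm and w√2 ≈ 1355.9 mm → G0 = 959 × 1356 mm.
G1: ⌊1356/2⌋ × 959 = 678 × 959 mm
G2: ⌊959/2⌋ × 678 = 479 × 678 mm
G3: ⌊678/2⌋ × 479 = 339 × 479 mm
G4: ⌊479/2⌋ × 339 = 239 × 339 mm
G5: ⌊339/2⌋ × 239 = 169 × 239 mm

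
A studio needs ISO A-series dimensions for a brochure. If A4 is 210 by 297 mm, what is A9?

37 × 52 mm

A5: ⌊297/2⌋ × 210 = 148 × 210 mm
A6: ⌊210/2⌋ × 148 = 105 × 148 mm
A7: ⌊148/2⌋ × 105 = 74 × 105 mm
A8: ⌊105/2⌋ × 74 = 52 × 74 mm
A9: ⌊74/2⌋ × 52 = 37 × 52 mm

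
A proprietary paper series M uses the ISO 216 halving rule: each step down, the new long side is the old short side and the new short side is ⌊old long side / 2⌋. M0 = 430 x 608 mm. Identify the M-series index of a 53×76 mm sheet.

M6

M0: 430 × 608 mm
M1: 304 × 430 mm
M2: 215 × 304 mm
M3: 152 × 215 mm
M4: 107 × 152 mm
M5: 76 × 107 mm
M6: 53 × 76 mm
M7: 38 × 53 mm
→ matches M6.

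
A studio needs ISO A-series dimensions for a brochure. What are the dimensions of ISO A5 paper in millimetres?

A0 = 841 × 1189 mm (A0 has area 1 m², aspect 1:√2).
A1: ⌊1189/2⌋ × 841 = 594 × 841 mm
A2: ⌊841/2⌋ × 594 = 420 × 594 mm
A3: ⌊594/2⌋ × 420 = 297 × 420 mm
A4: ⌊420/2⌋ × 297 = 210 × 297 mm
A5: ⌊297/2⌋ × 210 = 148 × 210 mm

148 × 210 mm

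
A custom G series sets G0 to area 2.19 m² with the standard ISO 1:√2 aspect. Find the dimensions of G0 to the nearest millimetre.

1244 × 1760 mm

Let the short side be w mm. Then w · w√2 = 2.19 m² = 2,190,000 mm².
w² = 2,190,000/√2, so w ≈ 1244.4 mm; long side = w√2 ≈ 1759.9 mm.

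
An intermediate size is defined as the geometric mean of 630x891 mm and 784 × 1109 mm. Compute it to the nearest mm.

Short side: √(630 · 784) = √493920 ≈ 702.8 → 703 mm
Long side: √(891 · 1109) = √988119 ≈ 994.0 → 994 mm

703 × 994 mm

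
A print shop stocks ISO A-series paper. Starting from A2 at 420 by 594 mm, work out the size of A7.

74 × 105 mm

A3: ⌊594/2⌋ × 420 = 297 × 420 mm
A4: ⌊420/2⌋ × 297 = 210 × 297 mm
A5: ⌊297/2⌋ × 210 = 148 × 210 mm
A6: ⌊210/2⌋ × 148 = 105 × 148 mm
A7: ⌊148/2⌋ × 105 = 74 × 105 mm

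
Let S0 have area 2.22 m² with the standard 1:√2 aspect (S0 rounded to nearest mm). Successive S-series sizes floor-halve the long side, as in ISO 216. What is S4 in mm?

313 × 443 mm

Let S0's short side be w mm. w · w√2 = 2.22 m² = 2,220,000 mm², so w ≈ 1252.9 mm and w√2 ≈ 1771.9 mm → S0 = 1253 × 1772 mm.
S1: ⌊1772/2⌋ × 1253 = 886 × 1253 mm
S2: ⌊1253/2⌋ × 886 = 626 × 886 mm
S3: ⌊886/2⌋ × 626 = 443 × 626 mm
S4: ⌊626/2⌋ × 443 = 313 × 443 mm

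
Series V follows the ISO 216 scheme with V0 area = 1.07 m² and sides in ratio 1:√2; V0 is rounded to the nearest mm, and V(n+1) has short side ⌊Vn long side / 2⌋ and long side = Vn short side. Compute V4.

Let V0's short side be w mm. w · w√2 = 1.07 m² = 1,070,000 mm², so w ≈ 869.8 mm and w√2 ≈ 1230.1 mm → V0 = 870 × 1230 mm.
V1: ⌊1230/2⌋ × 870 = 615 × 870 mm
V2: ⌊870/2⌋ × 615 = 435 × 615 mm
V3: ⌊615/2⌋ × 435 = 307 × 435 mm
V4: ⌊435/2⌋ × 307 = 217 × 307 mm

217 × 307 mm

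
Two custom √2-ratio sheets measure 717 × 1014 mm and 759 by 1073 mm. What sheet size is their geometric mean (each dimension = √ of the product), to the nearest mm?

Short side: √(717 · 759) = √544203 ≈ 737.7 → 738 mm
Long side: √(1014 · 1073) = √1088022 ≈ 1043.1 → 1043 mm

738 × 1043 mm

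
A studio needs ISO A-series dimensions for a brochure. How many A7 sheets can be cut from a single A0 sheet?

128

Each ISO step halves the sheet: 1 × A0 → 2 × A1 → 4 × A2 → 8 × A3 → …
From A0 to A7 is 7 halving steps: 2^7 = 128.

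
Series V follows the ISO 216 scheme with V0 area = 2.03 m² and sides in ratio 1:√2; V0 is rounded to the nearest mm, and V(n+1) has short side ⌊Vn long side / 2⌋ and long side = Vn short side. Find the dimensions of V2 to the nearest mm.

599 × 847 mm

Let V0's short side be w mm. w · w√2 = 2.03 m² = 2,030,000 mm², so w ≈ 1198.1 mm and w√2 ≈ 1694.4 mm → V0 = 1198 × 1694 mm.
V1: ⌊1694/2⌋ × 1198 = 847 × 1198 mm
V2: ⌊1198/2⌋ × 847 = 599 × 847 mm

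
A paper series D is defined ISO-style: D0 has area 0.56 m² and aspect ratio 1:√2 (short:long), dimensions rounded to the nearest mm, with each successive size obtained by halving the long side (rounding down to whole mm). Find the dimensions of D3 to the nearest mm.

Let D0's short side be w mm. w · w√2 = 0.56 m² = 560,000 mm², so w ≈ 629.3 mm and w√2 ≈ 889.9 mm → D0 = 629 × 890 mm.
D1: ⌊890/2⌋ × 629 = 445 × 629 mm
D2: ⌊629/2⌋ × 445 = 314 × 445 mm
D3: ⌊445/2⌋ × 314 = 222 × 314 mm

222 × 314 mm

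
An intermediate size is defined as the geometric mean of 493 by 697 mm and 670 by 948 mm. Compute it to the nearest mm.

575 × 813 mm

Short side: √(493 · 670) = √330310 ≈ 574.7 → 575 mm
Long side: √(697 · 948) = √660756 ≈ 812.9 → 813 mm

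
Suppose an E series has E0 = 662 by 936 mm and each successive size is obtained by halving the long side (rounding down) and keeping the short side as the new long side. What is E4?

165 × 234 mm

E1: ⌊936/2⌋ × 662 = 468 × 662 mm
E2: ⌊662/2⌋ × 468 = 331 × 468 mm
E3: ⌊468/2⌋ × 331 = 234 × 331 mm
E4: ⌊331/2⌋ × 234 = 165 × 234 mm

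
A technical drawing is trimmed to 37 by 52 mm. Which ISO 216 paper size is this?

A9 (37 × 52 mm)

Aspect ratio 52/37 ≈ 1.405 — close to the ISO √2 ≈ 1.414.
In the A-series (A0 area = 1 m²): A9 = 37 × 52 mm.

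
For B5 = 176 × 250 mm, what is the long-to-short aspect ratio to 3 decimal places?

250 / 176 = 1.420
ISO 216 targets √2 ≈ 1.414; the +0.006 deviation is from mm rounding.

1.420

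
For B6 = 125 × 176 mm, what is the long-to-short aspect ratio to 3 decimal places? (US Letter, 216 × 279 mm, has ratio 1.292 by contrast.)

1.408

176 / 125 = 1.408
ISO 216 targets √2 ≈ 1.414; the -0.006 deviation is from mm rounding.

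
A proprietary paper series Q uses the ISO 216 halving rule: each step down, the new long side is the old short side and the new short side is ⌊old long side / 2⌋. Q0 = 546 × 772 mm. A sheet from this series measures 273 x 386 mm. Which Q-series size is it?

Q2

Q0: 546 × 772 mm
Q1: 386 × 546 mm
Q2: 273 × 386 mm
Q3: 193 × 273 mm
→ matches Q2.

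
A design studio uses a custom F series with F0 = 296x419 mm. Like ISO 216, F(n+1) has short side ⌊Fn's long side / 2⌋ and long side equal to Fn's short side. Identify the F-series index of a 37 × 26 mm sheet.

F7

F0: 296 × 419 mm
F1: 209 × 296 mm
F2: 148 × 209 mm
F3: 104 × 148 mm
F4: 74 × 104 mm
F5: 52 × 74 mm
F6: 37 × 52 mm
F7: 26 × 37 mm
F8: 18 × 26 mm
→ matches F7.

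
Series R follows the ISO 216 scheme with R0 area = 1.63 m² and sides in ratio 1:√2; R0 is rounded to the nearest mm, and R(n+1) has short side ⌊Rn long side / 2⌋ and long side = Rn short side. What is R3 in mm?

Let R0's short side be w mm. w · w√2 = 1.63 m² = 1,630,000 mm², so w ≈ 1073.6 mm and w√2 ≈ 1518.3 mm → R0 = 1074 × 1518 mm.
R1: ⌊1518/2⌋ × 1074 = 759 × 1074 mm
R2: ⌊1074/2⌋ × 759 = 537 × 759 mm
R3: ⌊759/2⌋ × 537 = 379 × 537 mm

379 × 537 mm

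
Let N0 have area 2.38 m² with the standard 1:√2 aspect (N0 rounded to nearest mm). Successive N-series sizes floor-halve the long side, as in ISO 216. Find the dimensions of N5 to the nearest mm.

229 × 324 mm

Let N0's short side be w mm. w · w√2 = 2.38 m² = 2,380,000 mm², so w ≈ 1297.3 mm and w√2 ≈ 1834.6 mm → N0 = 1297 × 1835 mm.
N1: ⌊1835/2⌋ × 1297 = 917 × 1297 mm
N2: ⌊1297/2⌋ × 917 = 648 × 917 mm
N3: ⌊917/2⌋ × 648 = 458 × 648 mm
N4: ⌊648/2⌋ × 458 = 324 × 458 mm
N5: ⌊458/2⌋ × 324 = 229 × 324 mm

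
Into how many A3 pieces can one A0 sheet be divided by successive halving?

Each ISO step halves the sheet: 1 × A0 → 2 × A1 → 4 × A2 → 8 × A3
From A0 to A3 is 3 halving steps: 2^3 = 8.

8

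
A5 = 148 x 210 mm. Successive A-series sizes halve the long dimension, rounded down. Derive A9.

A6: ⌊210/2⌋ × 148 = 105 × 148 mm
A7: ⌊148/2⌋ × 105 = 74 × 105 mm
A8: ⌊105/2⌋ × 74 = 52 × 74 mm
A9: ⌊74/2⌋ × 52 = 37 × 52 mm

37 × 52 mm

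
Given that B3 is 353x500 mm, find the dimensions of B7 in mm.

88 × 125 mm

B4: ⌊500/2⌋ × 353 = 250 × 353 mm
B5: ⌊353/2⌋ × 250 = 176 × 250 mm
B6: ⌊250/2⌋ × 176 = 125 × 176 mm
B7: ⌊176/2⌋ × 125 = 88 × 125 mm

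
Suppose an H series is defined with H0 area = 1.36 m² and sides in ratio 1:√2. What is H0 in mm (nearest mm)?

Let the short side be w mm. Then w · w√2 = 1.36 m² = 1,360,000 mm².
w² = 1,360,000/√2, so w ≈ 980.6 mm; long side = w√2 ≈ 1386.8 mm.

981 × 1387 mm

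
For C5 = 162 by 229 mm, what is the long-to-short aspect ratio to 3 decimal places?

1.414

229 / 162 = 1.414
Matches √2 ≈ 1.414 — the ISO 216 defining ratio.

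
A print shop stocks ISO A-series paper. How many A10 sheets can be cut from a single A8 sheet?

4

A8 = 52 × 74 mm; A10 = 26 × 37 mm.
Each halving step doubles the count; 2 steps from A8 to A10.
2^2 = 4.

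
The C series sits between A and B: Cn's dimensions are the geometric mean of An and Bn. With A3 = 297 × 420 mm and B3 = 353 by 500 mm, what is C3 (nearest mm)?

Short side: √(297 · 353) = √104841 ≈ 323.8 → 324 mm
Long side: √(420 · 500) = √210000 ≈ 458.3 → 458 mm

324 × 458 mm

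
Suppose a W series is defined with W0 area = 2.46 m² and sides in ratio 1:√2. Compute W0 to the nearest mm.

1319 × 1865 mm

Let the short side be w mm. Then w · w√2 = 2.46 m² = 2,460,000 mm².
w² = 2,460,000/√2, so w ≈ 1318.9 mm; long side = w√2 ≈ 1865.2 mm.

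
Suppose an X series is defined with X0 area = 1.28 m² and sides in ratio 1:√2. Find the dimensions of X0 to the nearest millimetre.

951 × 1345 mm

Let the short side be w mm. Then w · w√2 = 1.28 m² = 1,280,000 mm².
w² = 1,280,000/√2, so w ≈ 951.4 mm; long side = w√2 ≈ 1345.4 mm.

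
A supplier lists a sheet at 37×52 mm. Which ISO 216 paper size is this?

Aspect ratio 52/37 ≈ 1.405 — close to the ISO √2 ≈ 1.414.
In the A-series (A0 area = 1 m²): A9 = 37 × 52 mm.

A9 (37 × 52 mm)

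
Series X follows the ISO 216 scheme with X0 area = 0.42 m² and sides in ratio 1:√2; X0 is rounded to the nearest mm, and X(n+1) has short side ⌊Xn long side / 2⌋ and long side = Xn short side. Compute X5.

96 × 136 mm

Let X0's short side be w mm. w · w√2 = 0.42 m² = 420,000 mm², so w ≈ 545.0 mm and w√2 ≈ 770.7 mm → X0 = 545 × 771 mm.
X1: ⌊771/2⌋ × 545 = 385 × 545 mm
X2: ⌊545/2⌋ × 385 = 272 × 385 mm
X3: ⌊385/2⌋ × 272 = 192 × 272 mm
X4: ⌊272/2⌋ × 192 = 136 × 192 mm
X5: ⌊192/2⌋ × 136 = 96 × 136 mm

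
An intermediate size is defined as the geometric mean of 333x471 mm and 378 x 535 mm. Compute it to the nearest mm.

355 × 502 mm

Short side: √(333 · 378) = √125874 ≈ 354.8 → 355 mm
Long side: √(471 · 535) = √251985 ≈ 502.0 → 502 mm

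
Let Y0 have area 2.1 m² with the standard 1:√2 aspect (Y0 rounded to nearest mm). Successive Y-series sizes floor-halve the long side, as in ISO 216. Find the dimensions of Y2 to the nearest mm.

609 × 861 mm

Let Y0's short side be w mm. w · w√2 = 2.1 m² = 2,100,000 mm², so w ≈ 1218.6 mm and w√2 ≈ 1723.3 mm → Y0 = 1219 × 1723 mm.
Y1: ⌊1723/2⌋ × 1219 = 861 × 1219 mm
Y2: ⌊1219/2⌋ × 861 = 609 × 861 mm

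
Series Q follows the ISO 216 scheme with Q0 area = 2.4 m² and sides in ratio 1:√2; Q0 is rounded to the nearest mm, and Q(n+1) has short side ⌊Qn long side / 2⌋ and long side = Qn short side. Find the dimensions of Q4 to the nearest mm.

325 × 460 mm

Let Q0's short side be w mm. w · w√2 = 2.4 m² = 2,400,000 mm², so w ≈ 1302.7 mm and w√2 ≈ 1842.3 mm → Q0 = 1303 × 1842 mm.
Q1: ⌊1842/2⌋ × 1303 = 921 × 1303 mm
Q2: ⌊1303/2⌋ × 921 = 651 × 921 mm
Q3: ⌊921/2⌋ × 651 = 460 × 651 mm
Q4: ⌊651/2⌋ × 460 = 325 × 460 mm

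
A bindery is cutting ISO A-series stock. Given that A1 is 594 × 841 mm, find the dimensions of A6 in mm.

105 × 148 mm

A2: ⌊841/2⌋ × 594 = 420 × 594 mm
A3: ⌊594/2⌋ × 420 = 297 × 420 mm
A4: ⌊420/2⌋ × 297 = 210 × 297 mm
A5: ⌊297/2⌋ × 210 = 148 × 210 mm
A6: ⌊210/2⌋ × 148 = 105 × 148 mm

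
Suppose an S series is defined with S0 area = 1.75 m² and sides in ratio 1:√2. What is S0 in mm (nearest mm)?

Let the short side be w mm. Then w · w√2 = 1.75 m² = 1,750,000 mm².
w² = 1,750,000/√2, so w ≈ 1112.4 mm; long side = w√2 ≈ 1573.2 mm.

1112 × 1573 mm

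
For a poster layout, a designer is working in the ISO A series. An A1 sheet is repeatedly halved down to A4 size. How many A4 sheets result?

Each ISO step halves the sheet: 1 × A1 → 2 × A2 → 4 × A3 → 8 × A4
From A1 to A4 is 3 halving steps: 2^3 = 8.

8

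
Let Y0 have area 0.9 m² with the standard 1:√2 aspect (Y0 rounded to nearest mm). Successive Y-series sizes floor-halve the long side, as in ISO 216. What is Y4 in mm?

199 × 282 mm

Let Y0's short side be w mm. w · w√2 = 0.9 m² = 900,000 mm², so w ≈ 797.7 mm and w√2 ≈ 1128.2 mm → Y0 = 798 × 1128 mm.
Y1: ⌊1128/2⌋ × 798 = 564 × 798 mm
Y2: ⌊798/2⌋ × 564 = 399 × 564 mm
Y3: ⌊564/2⌋ × 399 = 282 × 399 mm
Y4: ⌊399/2⌋ × 282 = 199 × 282 mm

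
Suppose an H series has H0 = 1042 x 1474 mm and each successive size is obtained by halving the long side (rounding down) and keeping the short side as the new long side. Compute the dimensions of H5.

H1 = 737 × 1042 mm (from H0 by 1 halving).
H2: ⌊1042/2⌋ × 737 = 521 × 737 mm
H3: ⌊737/2⌋ × 521 = 368 × 521 mm
H4: ⌊521/2⌋ × 368 = 260 × 368 mm
H5: ⌊368/2⌋ × 260 = 184 × 260 mm

184 × 260 mm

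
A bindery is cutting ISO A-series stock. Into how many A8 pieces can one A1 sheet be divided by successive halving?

128

A1 = 594 × 841 mm; A8 = 52 × 74 mm.
Each halving step doubles the count; 7 steps from A1 to A8.
2^7 = 128.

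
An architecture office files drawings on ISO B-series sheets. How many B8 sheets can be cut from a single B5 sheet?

Each ISO step halves the sheet: 1 × B5 → 2 × B6 → 4 × B7 → 8 × B8
From B5 to B8 is 3 halving steps: 2^3 = 8.

8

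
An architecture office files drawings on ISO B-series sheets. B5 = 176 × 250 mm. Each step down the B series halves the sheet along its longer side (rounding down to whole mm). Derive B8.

62 × 88 mm

B6: ⌊250/2⌋ × 176 = 125 × 176 mm
B7: ⌊176/2⌋ × 125 = 88 × 125 mm
B8: ⌊125/2⌋ × 88 = 62 × 88 mm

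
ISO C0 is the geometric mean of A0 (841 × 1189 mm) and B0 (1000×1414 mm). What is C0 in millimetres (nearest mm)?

917 × 1297 mm

Short: √(841 · 1000) = √841000 ≈ 917.1 mm.
Long: √(1189 · 1414) = √1681246 ≈ 1296.6 mm.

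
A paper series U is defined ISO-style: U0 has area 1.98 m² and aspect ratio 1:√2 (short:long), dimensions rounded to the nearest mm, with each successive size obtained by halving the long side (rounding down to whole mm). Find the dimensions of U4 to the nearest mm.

Let U0's short side be w mm. w · w√2 = 1.98 m² = 1,980,000 mm², so w ≈ 1183.2 mm and w√2 ≈ 1673.4 mm → U0 = 1183 × 1673 mm.
U1: ⌊1673/2⌋ × 1183 = 836 × 1183 mm
U2: ⌊1183/2⌋ × 836 = 591 × 836 mm
U3: ⌊836/2⌋ × 591 = 418 × 591 mm
U4: ⌊591/2⌋ × 418 = 295 × 418 mm

295 × 418 mm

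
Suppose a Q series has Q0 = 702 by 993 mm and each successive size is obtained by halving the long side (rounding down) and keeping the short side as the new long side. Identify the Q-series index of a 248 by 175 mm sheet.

Q0: 702 × 993 mm
Q1: 496 × 702 mm
Q2: 351 × 496 mm
Q3: 248 × 351 mm
Q4: 175 × 248 mm
Q5: 124 × 175 mm
→ matches Q4.

Q4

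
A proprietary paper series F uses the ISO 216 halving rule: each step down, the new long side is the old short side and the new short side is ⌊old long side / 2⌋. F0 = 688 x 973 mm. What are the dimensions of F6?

F1: ⌊973/2⌋ × 688 = 486 × 688 mm
F2: ⌊688/2⌋ × 486 = 344 × 486 mm
F3: ⌊486/2⌋ × 344 = 243 × 344 mm
F4: ⌊344/2⌋ × 243 = 172 × 243 mm
F5: ⌊243/2⌋ × 172 = 121 × 172 mm
F6: ⌊172/2⌋ × 121 = 86 × 121 mm

86 × 121 mm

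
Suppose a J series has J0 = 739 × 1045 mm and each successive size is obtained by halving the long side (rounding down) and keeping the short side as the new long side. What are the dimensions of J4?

J1: ⌊1045/2⌋ × 739 = 522 × 739 mm
J2: ⌊739/2⌋ × 522 = 369 × 522 mm
J3: ⌊522/2⌋ × 369 = 261 × 369 mm
J4: ⌊369/2⌋ × 261 = 184 × 261 mm

184 × 261 mm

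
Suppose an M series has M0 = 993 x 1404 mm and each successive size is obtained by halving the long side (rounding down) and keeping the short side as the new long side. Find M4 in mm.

248 × 351 mm

M1: ⌊1404/2⌋ × 993 = 702 × 993 mm
M2: ⌊993/2⌋ × 702 = 496 × 702 mm
M3: ⌊702/2⌋ × 496 = 351 × 496 mm
M4: ⌊496/2⌋ × 351 = 248 × 351 mm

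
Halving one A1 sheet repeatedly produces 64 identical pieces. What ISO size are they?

64 = 2^6, so 6 halving steps.
A1 → A2 → … → A7 after 6 steps.

A7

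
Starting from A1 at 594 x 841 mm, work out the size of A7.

A2: ⌊841/2⌋ × 594 = 420 × 594 mm
A3: ⌊594/2⌋ × 420 = 297 × 420 mm
A4: ⌊420/2⌋ × 297 = 210 × 297 mm
A5: ⌊297/2⌋ × 210 = 148 × 210 mm
A6: ⌊210/2⌋ × 148 = 105 × 148 mm
A7: ⌊148/2⌋ × 105 = 74 × 105 mm

74 × 105 mm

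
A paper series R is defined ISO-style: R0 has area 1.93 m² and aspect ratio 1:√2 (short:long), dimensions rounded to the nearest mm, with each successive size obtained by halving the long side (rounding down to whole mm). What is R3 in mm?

413 × 584 mm

Let R0's short side be w mm. w · w√2 = 1.93 m² = 1,930,000 mm², so w ≈ 1168.2 mm and w√2 ≈ 1652.1 mm → R0 = 1168 × 1652 mm.
R1: ⌊1652/2⌋ × 1168 = 826 × 1168 mm
R2: ⌊1168/2⌋ × 826 = 584 × 826 mm
R3: ⌊826/2⌋ × 584 = 413 × 584 mm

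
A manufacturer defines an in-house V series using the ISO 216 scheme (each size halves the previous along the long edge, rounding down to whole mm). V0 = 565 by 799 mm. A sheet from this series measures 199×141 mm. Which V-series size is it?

V0: 565 × 799 mm
V1: 399 × 565 mm
V2: 282 × 399 mm
V3: 199 × 282 mm
V4: 141 × 199 mm
V5: 99 × 141 mm
→ matches V4.

V4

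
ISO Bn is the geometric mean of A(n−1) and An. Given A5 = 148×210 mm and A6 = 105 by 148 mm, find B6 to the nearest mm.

Short side: √(148 · 105) = √15540 ≈ 124.7 → 125 mm
Long side: √(210 · 148) = √31080 ≈ 176.3 → 176 mm

125 × 176 mm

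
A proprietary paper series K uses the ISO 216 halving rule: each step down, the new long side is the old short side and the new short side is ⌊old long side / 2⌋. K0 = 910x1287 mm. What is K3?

321 × 455 mm

K1: ⌊1287/2⌋ × 910 = 643 × 910 mm
K2: ⌊910/2⌋ × 643 = 455 × 643 mm
K3: ⌊643/2⌋ × 455 = 321 × 455 mm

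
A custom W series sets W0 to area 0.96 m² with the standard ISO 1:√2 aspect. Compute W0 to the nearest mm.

824 × 1165 mm

Let the short side be w mm. Then w · w√2 = 0.96 m² = 960,000 mm².
w² = 960,000/√2, so w ≈ 823.9 mm; long side = w√2 ≈ 1165.2 mm.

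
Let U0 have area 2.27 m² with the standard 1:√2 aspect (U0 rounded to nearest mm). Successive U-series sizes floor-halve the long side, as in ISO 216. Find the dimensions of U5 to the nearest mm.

224 × 316 mm

Let U0's short side be w mm. w · w√2 = 2.27 m² = 2,270,000 mm², so w ≈ 1266.9 mm and w√2 ≈ 1791.7 mm → U0 = 1267 × 1792 mm.
U1: ⌊1792/2⌋ × 1267 = 896 × 1267 mm
U2: ⌊1267/2⌋ × 896 = 633 × 896 mm
U3: ⌊896/2⌋ × 633 = 448 × 633 mm
U4: ⌊633/2⌋ × 448 = 316 × 448 mm
U5: ⌊448/2⌋ × 316 = 224 × 316 mm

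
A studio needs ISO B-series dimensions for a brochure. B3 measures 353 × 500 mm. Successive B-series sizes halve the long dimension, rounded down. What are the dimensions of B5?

176 × 250 mm

B4: ⌊500/2⌋ × 353 = 250 × 353 mm
B5: ⌊353/2⌋ × 250 = 176 × 250 mm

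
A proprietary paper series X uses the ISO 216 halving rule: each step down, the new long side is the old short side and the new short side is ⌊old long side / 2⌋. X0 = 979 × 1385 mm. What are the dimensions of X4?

244 × 346 mm

X1: ⌊1385/2⌋ × 979 = 692 × 979 mm
X2: ⌊979/2⌋ × 692 = 489 × 692 mm
X3: ⌊692/2⌋ × 489 = 346 × 489 mm
X4: ⌊489/2⌋ × 346 = 244 × 346 mm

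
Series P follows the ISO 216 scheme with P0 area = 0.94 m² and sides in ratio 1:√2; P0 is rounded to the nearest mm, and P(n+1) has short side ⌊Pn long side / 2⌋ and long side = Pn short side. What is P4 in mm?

203 × 288 mm

Let P0's short side be w mm. w · w√2 = 0.94 m² = 940,000 mm², so w ≈ 815.3 mm and w√2 ≈ 1153.0 mm → P0 = 815 × 1153 mm.
P1: ⌊1153/2⌋ × 815 = 576 × 815 mm
P2: ⌊815/2⌋ × 576 = 407 × 576 mm
P3: ⌊576/2⌋ × 407 = 288 × 407 mm
P4: ⌊407/2⌋ × 288 = 203 × 288 mm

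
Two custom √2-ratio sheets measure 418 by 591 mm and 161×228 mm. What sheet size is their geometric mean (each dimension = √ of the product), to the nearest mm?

Short side: √(418 · 161) = √67298 ≈ 259.4 → 259 mm
Long side: √(591 · 228) = √134748 ≈ 367.1 → 367 mm

259 × 367 mm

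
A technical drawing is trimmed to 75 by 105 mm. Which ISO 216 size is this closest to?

Aspect ratio 105/75 ≈ 1.400 — close to the ISO √2 ≈ 1.414.
In the A-series (A0 area = 1 m²): A7 = 74 × 105 mm.
Off by 1 mm total — nearest standard size.

A7 (74 × 105 mm)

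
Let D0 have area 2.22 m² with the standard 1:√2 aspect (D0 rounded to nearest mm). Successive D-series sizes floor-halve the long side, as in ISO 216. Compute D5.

221 × 313 mm

Let D0's short side be w mm. w · w√2 = 2.22 m² = 2,220,000 mm², so w ≈ 1252.9 mm and w√2 ≈ 1771.9 mm → D0 = 1253 × 1772 mm.
D1: ⌊1772/2⌋ × 1253 = 886 × 1253 mm
D2: ⌊1253/2⌋ × 886 = 626 × 886 mm
D3: ⌊886/2⌋ × 626 = 443 × 626 mm
D4: ⌊626/2⌋ × 443 = 313 × 443 mm
D5: ⌊443/2⌋ × 313 = 221 × 313 mm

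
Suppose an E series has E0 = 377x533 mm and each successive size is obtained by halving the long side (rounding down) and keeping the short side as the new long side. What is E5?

66 × 94 mm

E1 = 266 × 377 mm (from E0 by 1 halving).
E2: ⌊377/2⌋ × 266 = 188 × 266 mm
E3: ⌊266/2⌋ × 188 = 133 × 188 mm
E4: ⌊188/2⌋ × 133 = 94 × 133 mm
E5: ⌊133/2⌋ × 94 = 66 × 94 mm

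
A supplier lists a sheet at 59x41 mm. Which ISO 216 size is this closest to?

Aspect ratio 59/41 ≈ 1.439 (ISO target is √2 ≈ 1.414).
In the C-series (envelope sizes, between A and B): C9 = 40 × 57 mm.
Off by 3 mm total — nearest standard size.

C9 (40 × 57 mm)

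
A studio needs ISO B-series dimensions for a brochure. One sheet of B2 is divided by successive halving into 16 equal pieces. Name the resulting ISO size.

B6

16 = 2^4, so 4 halving steps.
B2 → B3 → … → B6 after 4 steps.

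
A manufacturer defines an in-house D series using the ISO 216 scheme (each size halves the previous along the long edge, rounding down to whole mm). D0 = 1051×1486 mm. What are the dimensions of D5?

185 × 262 mm

D1: ⌊1486/2⌋ × 1051 = 743 × 1051 mm
D2: ⌊1051/2⌋ × 743 = 525 × 743 mm
D3: ⌊743/2⌋ × 525 = 371 × 525 mm
D4: ⌊525/2⌋ × 371 = 262 × 371 mm
D5: ⌊371/2⌋ × 262 = 185 × 262 mm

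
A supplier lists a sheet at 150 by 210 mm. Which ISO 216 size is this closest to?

A5 (148 × 210 mm)

Aspect ratio 210/150 ≈ 1.400 — close to the ISO √2 ≈ 1.414.
In the A-series (A0 area = 1 m²): A5 = 148 × 210 mm.
Off by 2 mm total — nearest standard size.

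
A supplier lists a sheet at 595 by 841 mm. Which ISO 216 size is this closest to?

A1 (594 × 841 mm)

Aspect ratio 841/595 ≈ 1.413 — close to the ISO √2 ≈ 1.414.
In the A-series (A0 area = 1 m²): A1 = 594 × 841 mm.
Off by 1 mm total — nearest standard size.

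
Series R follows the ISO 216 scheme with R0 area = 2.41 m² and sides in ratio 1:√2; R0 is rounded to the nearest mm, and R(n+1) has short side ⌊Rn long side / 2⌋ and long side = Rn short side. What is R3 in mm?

Let R0's short side be w mm. w · w√2 = 2.41 m² = 2,410,000 mm², so w ≈ 1305.4 mm and w√2 ≈ 1846.1 mm → R0 = 1305 × 1846 mm.
R1: ⌊1846/2⌋ × 1305 = 923 × 1305 mm
R2: ⌊1305/2⌋ × 923 = 652 × 923 mm
R3: ⌊923/2⌋ × 652 = 461 × 652 mm

461 × 652 mm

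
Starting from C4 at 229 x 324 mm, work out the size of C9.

C5: ⌊324/2⌋ × 229 = 162 × 229 mm
C6: ⌊229/2⌋ × 162 = 114 × 162 mm
C7: ⌊162/2⌋ × 114 = 81 × 114 mm
C8: ⌊114/2⌋ × 81 = 57 × 81 mm
C9: ⌊81/2⌋ × 57 = 40 × 57 mm

40 × 57 mm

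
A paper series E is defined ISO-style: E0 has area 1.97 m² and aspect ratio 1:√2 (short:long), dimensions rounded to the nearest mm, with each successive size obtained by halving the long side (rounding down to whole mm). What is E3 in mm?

Let E0's short side be w mm. w · w√2 = 1.97 m² = 1,970,000 mm², so w ≈ 1180.3 mm and w√2 ≈ 1669.1 mm → E0 = 1180 × 1669 mm.
E1: ⌊1669/2⌋ × 1180 = 834 × 1180 mm
E2: ⌊1180/2⌋ × 834 = 590 × 834 mm
E3: ⌊834/2⌋ × 590 = 417 × 590 mm

417 × 590 mm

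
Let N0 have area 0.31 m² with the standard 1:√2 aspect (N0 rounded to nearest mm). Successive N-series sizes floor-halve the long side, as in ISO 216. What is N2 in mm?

Let N0's short side be w mm. w · w√2 = 0.31 m² = 310,000 mm², so w ≈ 468.2 mm and w√2 ≈ 662.1 mm → N0 = 468 × 662 mm.
N1: ⌊662/2⌋ × 468 = 331 × 468 mm
N2: ⌊468/2⌋ × 331 = 234 × 331 mm

234 × 331 mm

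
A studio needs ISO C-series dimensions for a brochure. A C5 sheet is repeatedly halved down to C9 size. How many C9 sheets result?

Each ISO step halves the sheet: 1 × C5 → 2 × C6 → 4 × C7 → 8 × C8 → …
From C5 to C9 is 4 halving steps: 2^4 = 16.

16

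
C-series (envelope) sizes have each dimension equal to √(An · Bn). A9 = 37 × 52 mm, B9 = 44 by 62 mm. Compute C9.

40 × 57 mm

Short side: √(37 · 44) = √1628 ≈ 40.3 → 40 mm
Long side: √(52 · 62) = √3224 ≈ 56.8 → 57 mm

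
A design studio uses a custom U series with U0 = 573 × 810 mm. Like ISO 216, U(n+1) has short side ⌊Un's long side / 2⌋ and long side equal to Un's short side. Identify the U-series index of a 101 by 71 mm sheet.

U0: 573 × 810 mm
U1: 405 × 573 mm
U2: 286 × 405 mm
U3: 202 × 286 mm
U4: 143 × 202 mm
U5: 101 × 143 mm
U6: 71 × 101 mm
U7: 50 × 71 mm
→ matches U6.

U6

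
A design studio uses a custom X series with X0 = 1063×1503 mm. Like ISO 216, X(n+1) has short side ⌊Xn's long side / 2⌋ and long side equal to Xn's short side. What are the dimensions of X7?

93 × 132 mm

X1 = 751 × 1063 mm (from X0 by 1 halving).
X2: ⌊1063/2⌋ × 751 = 531 × 751 mm
X3: ⌊751/2⌋ × 531 = 375 × 531 mm
X4: ⌊531/2⌋ × 375 = 265 × 375 mm
X5: ⌊375/2⌋ × 265 = 187 × 265 mm
X6: ⌊265/2⌋ × 187 = 132 × 187 mm
X7: ⌊187/2⌋ × 132 = 93 × 132 mm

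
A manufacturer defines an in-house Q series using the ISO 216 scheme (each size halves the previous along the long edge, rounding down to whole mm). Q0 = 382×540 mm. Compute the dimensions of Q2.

Q1: ⌊540/2⌋ × 382 = 270 × 382 mm
Q2: ⌊382/2⌋ × 270 = 191 × 270 mm

191 × 270 mm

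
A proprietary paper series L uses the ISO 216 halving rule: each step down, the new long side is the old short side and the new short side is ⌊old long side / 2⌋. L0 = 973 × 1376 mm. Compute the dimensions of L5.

172 × 243 mm

L1: ⌊1376/2⌋ × 973 = 688 × 973 mm
L2: ⌊973/2⌋ × 688 = 486 × 688 mm
L3: ⌊688/2⌋ × 486 = 344 × 486 mm
L4: ⌊486/2⌋ × 344 = 243 × 344 mm
L5: ⌊344/2⌋ × 243 = 172 × 243 mm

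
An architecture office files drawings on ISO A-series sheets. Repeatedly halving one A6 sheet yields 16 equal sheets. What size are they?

16 = 2^4, so 4 halving steps.
A6 → A7 → … → A10 after 4 steps.

A10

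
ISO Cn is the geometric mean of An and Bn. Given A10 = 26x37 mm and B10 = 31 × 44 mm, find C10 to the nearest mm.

Short side: √(26 · 31) = √806 ≈ 28.4 → 28 mm
Long side: √(37 · 44) = √1628 ≈ 40.3 → 40 mm

28 × 40 mm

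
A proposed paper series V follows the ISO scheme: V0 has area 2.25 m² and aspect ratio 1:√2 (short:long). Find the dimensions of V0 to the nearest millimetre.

1261 × 1784 mm

Let the short side be w mm. Then w · w√2 = 2.25 m² = 2,250,000 mm².
w² = 2,250,000/√2, so w ≈ 1261.3 mm; long side = w√2 ≈ 1783.8 mm.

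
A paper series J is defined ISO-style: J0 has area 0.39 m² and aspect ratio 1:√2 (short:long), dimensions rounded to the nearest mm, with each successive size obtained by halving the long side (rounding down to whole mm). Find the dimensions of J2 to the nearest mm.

262 × 371 mm

Let J0's short side be w mm. w · w√2 = 0.39 m² = 390,000 mm², so w ≈ 525.1 mm and w√2 ≈ 742.7 mm → J0 = 525 × 743 mm.
J1: ⌊743/2⌋ × 525 = 371 × 525 mm
J2: ⌊525/2⌋ × 371 = 262 × 371 mm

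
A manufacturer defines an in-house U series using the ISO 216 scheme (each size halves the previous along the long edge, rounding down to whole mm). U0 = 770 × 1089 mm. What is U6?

96 × 136 mm

U1: ⌊1089/2⌋ × 770 = 544 × 770 mm
U2: ⌊770/2⌋ × 544 = 385 × 544 mm
U3: ⌊544/2⌋ × 385 = 272 × 385 mm
U4: ⌊385/2⌋ × 272 = 192 × 272 mm
U5: ⌊272/2⌋ × 192 = 136 × 192 mm
U6: ⌊192/2⌋ × 136 = 96 × 136 mm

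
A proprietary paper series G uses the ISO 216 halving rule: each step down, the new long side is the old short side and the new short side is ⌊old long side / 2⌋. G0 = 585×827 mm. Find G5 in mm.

G1: ⌊827/2⌋ × 585 = 413 × 585 mm
G2: ⌊585/2⌋ × 413 = 292 × 413 mm
G3: ⌊413/2⌋ × 292 = 206 × 292 mm
G4: ⌊292/2⌋ × 206 = 146 × 206 mm
G5: ⌊206/2⌋ × 146 = 103 × 146 mm

103 × 146 mm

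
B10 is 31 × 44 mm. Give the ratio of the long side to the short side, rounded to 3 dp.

1.419

44 / 31 = 1.419
ISO 216 targets √2 ≈ 1.414; the +0.005 deviation is from mm rounding.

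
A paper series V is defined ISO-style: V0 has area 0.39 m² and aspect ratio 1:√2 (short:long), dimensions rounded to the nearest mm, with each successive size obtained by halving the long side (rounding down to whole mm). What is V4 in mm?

Let V0's short side be w mm. w · w√2 = 0.39 m² = 390,000 mm², so w ≈ 525.1 mm and w√2 ≈ 742.7 mm → V0 = 525 × 743 mm.
V1: ⌊743/2⌋ × 525 = 371 × 525 mm
V2: ⌊525/2⌋ × 371 = 262 × 371 mm
V3: ⌊371/2⌋ × 262 = 185 × 262 mm
V4: ⌊262/2⌋ × 185 = 131 × 185 mm

131 × 185 mm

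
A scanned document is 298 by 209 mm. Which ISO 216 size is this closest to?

A4 (210 × 297 mm)

Aspect ratio 298/209 ≈ 1.426 — close to the ISO √2 ≈ 1.414.
In the A-series (A0 area = 1 m²): A4 = 210 × 297 mm.
Off by 2 mm total — nearest standard size.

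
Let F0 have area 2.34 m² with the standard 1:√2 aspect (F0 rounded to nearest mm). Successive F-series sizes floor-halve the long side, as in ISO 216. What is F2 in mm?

643 × 909 mm

Let F0's short side be w mm. w · w√2 = 2.34 m² = 2,340,000 mm², so w ≈ 1286.3 mm and w√2 ≈ 1819.1 mm → F0 = 1286 × 1819 mm.
F1: ⌊1819/2⌋ × 1286 = 909 × 1286 mm
F2: ⌊1286/2⌋ × 909 = 643 × 909 mm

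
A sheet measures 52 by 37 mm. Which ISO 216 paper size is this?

A9 (37 × 52 mm)

Aspect ratio 52/37 ≈ 1.405 — close to the ISO √2 ≈ 1.414.
In the A-series (A0 area = 1 m²): A9 = 37 × 52 mm.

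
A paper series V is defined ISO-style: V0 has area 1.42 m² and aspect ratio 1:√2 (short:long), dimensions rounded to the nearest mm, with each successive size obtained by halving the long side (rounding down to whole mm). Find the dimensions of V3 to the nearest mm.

Let V0's short side be w mm. w · w√2 = 1.42 m² = 1,420,000 mm², so w ≈ 1002.0 mm and w√2 ≈ 1417.1 mm → V0 = 1002 × 1417 mm.
V1: ⌊1417/2⌋ × 1002 = 708 × 1002 mm
V2: ⌊1002/2⌋ × 708 = 501 × 708 mm
V3: ⌊708/2⌋ × 501 = 354 × 501 mm

354 × 501 mm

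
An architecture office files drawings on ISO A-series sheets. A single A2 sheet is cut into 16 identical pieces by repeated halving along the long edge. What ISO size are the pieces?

A6

16 = 2^4, so 4 halving steps.
A2 → A3 → … → A6 after 4 steps.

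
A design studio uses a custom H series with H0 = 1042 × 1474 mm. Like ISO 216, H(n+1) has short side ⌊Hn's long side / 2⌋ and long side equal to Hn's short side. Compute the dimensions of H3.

368 × 521 mm

H1: ⌊1474/2⌋ × 1042 = 737 × 1042 mm
H2: ⌊1042/2⌋ × 737 = 521 × 737 mm
H3: ⌊737/2⌋ × 521 = 368 × 521 mm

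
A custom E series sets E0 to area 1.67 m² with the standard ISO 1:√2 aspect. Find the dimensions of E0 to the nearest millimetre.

1087 × 1537 mm

Let the short side be w mm. Then w · w√2 = 1.67 m² = 1,670,000 mm².
w² = 1,670,000/√2, so w ≈ 1086.7 mm; long side = w√2 ≈ 1536.8 mm.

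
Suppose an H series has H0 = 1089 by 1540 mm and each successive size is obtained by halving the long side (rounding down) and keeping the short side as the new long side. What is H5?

H1: ⌊1540/2⌋ × 1089 = 770 × 1089 mm
H2: ⌊1089/2⌋ × 770 = 544 × 770 mm
H3: ⌊770/2⌋ × 544 = 385 × 544 mm
H4: ⌊544/2⌋ × 385 = 272 × 385 mm
H5: ⌊385/2⌋ × 272 = 192 × 272 mm

192 × 272 mm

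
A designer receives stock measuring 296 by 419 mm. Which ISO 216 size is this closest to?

Aspect ratio 419/296 ≈ 1.416 — close to the ISO √2 ≈ 1.414.
In the A-series (A0 area = 1 m²): A3 = 297 × 420 mm.
Off by 2 mm total — nearest standard size.

A3 (297 × 420 mm)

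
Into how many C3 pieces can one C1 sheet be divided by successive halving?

4

C1 = 648 × 917 mm; C3 = 324 × 458 mm.
Each halving step doubles the count; 2 steps from C1 to C3.
2^2 = 4.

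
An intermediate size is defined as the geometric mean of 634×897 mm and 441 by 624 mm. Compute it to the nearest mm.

529 × 748 mm

Short side: √(634 · 441) = √279594 ≈ 528.8 → 529 mm
Long side: √(897 · 624) = √559728 ≈ 748.1 → 748 mm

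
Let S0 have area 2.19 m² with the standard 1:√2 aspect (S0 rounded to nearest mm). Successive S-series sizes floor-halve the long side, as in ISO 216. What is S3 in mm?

440 × 622 mm

Let S0's short side be w mm. w · w√2 = 2.19 m² = 2,190,000 mm², so w ≈ 1244.4 mm and w√2 ≈ 1759.9 mm → S0 = 1244 × 1760 mm.
S1: ⌊1760/2⌋ × 1244 = 880 × 1244 mm
S2: ⌊1244/2⌋ × 880 = 622 × 880 mm
S3: ⌊880/2⌋ × 622 = 440 × 622 mm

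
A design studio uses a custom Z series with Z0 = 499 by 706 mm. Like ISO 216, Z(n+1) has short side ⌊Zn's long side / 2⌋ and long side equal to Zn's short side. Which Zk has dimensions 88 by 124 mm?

Z5

Z0: 499 × 706 mm
Z1: 353 × 499 mm
Z2: 249 × 353 mm
Z3: 176 × 249 mm
Z4: 124 × 176 mm
Z5: 88 × 124 mm
Z6: 62 × 88 mm
→ matches Z5.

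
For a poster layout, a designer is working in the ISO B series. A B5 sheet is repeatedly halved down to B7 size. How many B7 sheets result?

4

Each ISO step halves the sheet: 1 × B5 → 2 × B6 → 4 × B7
From B5 to B7 is 2 halving steps: 2^2 = 4.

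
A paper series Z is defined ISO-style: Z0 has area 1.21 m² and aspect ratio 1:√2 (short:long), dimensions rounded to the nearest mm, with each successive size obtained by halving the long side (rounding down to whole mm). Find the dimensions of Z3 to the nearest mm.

327 × 462 mm

Let Z0's short side be w mm. w · w√2 = 1.21 m² = 1,210,000 mm², so w ≈ 925.0 mm and w√2 ≈ 1308.1 mm → Z0 = 925 × 1308 mm.
Z1: ⌊1308/2⌋ × 925 = 654 × 925 mm
Z2: ⌊925/2⌋ × 654 = 462 × 654 mm
Z3: ⌊654/2⌋ × 462 = 327 × 462 mm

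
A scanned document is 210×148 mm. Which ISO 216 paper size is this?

A5 (148 × 210 mm)

Aspect ratio 210/148 ≈ 1.419 — close to the ISO √2 ≈ 1.414.
In the A-series (A0 area = 1 m²): A5 = 148 × 210 mm.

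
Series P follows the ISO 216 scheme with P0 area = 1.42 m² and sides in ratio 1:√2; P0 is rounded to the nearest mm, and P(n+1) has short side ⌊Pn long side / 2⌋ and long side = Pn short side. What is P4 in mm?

Let P0's short side be w mm. w · w√2 = 1.42 m² = 1,420,000 mm², so w ≈ 1002.0 mm and w√2 ≈ 1417.1 mm → P0 = 1002 × 1417 mm.
P1: ⌊1417/2⌋ × 1002 = 708 × 1002 mm
P2: ⌊1002/2⌋ × 708 = 501 × 708 mm
P3: ⌊708/2⌋ × 501 = 354 × 501 mm
P4: ⌊501/2⌋ × 354 = 250 × 354 mm

250 × 354 mm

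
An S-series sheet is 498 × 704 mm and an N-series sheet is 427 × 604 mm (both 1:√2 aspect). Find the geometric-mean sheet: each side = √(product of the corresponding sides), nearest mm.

461 × 652 mm

Short side: √(498 · 427) = √212646 ≈ 461.1 → 461 mm
Long side: √(704 · 604) = √425216 ≈ 652.1 → 652 mm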